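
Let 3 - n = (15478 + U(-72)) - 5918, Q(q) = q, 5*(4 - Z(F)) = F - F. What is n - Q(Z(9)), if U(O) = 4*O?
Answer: -9273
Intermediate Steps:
Z(F) = 4 (Z(F) = 4 - (F - F)/5 = 4 - ⅕*0 = 4 + 0 = 4)
n = -9269 (n = 3 - ((15478 + 4*(-72)) - 5918) = 3 - ((15478 - 288) - 5918) = 3 - (15190 - 5918) = 3 - 1*9272 = 3 - 9272 = -9269)
n - Q(Z(9)) = -9269 - 1*4 = -9269 - 4 = -9273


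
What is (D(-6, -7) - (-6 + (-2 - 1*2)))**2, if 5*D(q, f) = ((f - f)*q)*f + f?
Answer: 1849/25 ≈ 73.960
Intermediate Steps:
D(q, f) = f/5 (D(q, f) = (((f - f)*q)*f + f)/5 = ((0*q)*f + f)/5 = (0*f + f)/5 = (0 + f)/5 = f/5)
(D(-6, -7) - (-6 + (-2 - 1*2)))**2 = ((1/5)*(-7) - (-6 + (-2 - 1*2)))**2 = (-7/5 - (-6 + (-2 - 2)))**2 = (-7/5 - (-6 - 4))**2 = (-7/5 - 1*(-10))**2 = (-7/5 + 10)**2 = (43/5)**2 = 1849/25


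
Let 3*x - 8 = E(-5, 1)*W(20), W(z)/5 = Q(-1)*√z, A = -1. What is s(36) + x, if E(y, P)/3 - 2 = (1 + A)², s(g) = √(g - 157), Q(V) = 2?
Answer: 8/3 + 11*I + 40*√5 ≈ 92.109 + 11.0*I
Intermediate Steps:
s(g) = √(-157 + g)
E(y, P) = 6 (E(y, P) = 6 + 3*(1 - 1)² = 6 + 3*0² = 6 + 3*0 = 6 + 0 = 6)
W(z) = 10*√z (W(z) = 5*(2*√z) = 10*√z)
x = 8/3 + 40*√5 (x = 8/3 + (6*(10*√20))/3 = 8/3 + (6*(10*(2*√5)))/3 = 8/3 + (6*(20*√5))/3 = 8/3 + (120*√5)/3 = 8/3 + 40*√5 ≈ 92.109)
s(36) + x = √(-157 + 36) + (8/3 + 40*√5) = √(-121) + (8/3 + 40*√5) = 11*I + (8/3 + 40*√5) = 8/3 + 11*I + 40*√5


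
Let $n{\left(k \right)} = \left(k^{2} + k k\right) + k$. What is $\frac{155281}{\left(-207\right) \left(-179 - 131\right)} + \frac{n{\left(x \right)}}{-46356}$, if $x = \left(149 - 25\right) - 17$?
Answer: $\frac{953662531}{495777420} \approx 1.9236$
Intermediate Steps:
$x = 107$ ($x = 124 - 17 = 107$)
$n{\left(k \right)} = k + 2 k^{2}$ ($n{\left(k \right)} = \left(k^{2} + k^{2}\right) + k = 2 k^{2} + k = k + 2 k^{2}$)
$\frac{155281}{\left(-207\right) \left(-179 - 131\right)} + \frac{n{\left(x \right)}}{-46356} = \frac{155281}{\left(-207\right) \left(-179 - 131\right)} + \frac{107 \left(1 + 2 \cdot 107\right)}{-46356} = \frac{155281}{\left(-207\right) \left(-310\right)} + 107 \left(1 + 214\right) \left(- \frac{1}{46356}\right) = \frac{155281}{64170} + 107 \cdot 215 \left(- \frac{1}{46356}\right) = 155281 \cdot \frac{1}{64170} + 23005 \left(- \frac{1}{46356}\right) = \frac{155281}{64170} - \frac{23005}{46356} = \frac{953662531}{495777420}$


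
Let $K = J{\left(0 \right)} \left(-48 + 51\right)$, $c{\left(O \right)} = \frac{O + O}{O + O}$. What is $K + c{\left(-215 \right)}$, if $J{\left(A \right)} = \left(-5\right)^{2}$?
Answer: $76$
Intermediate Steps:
$c{\left(O \right)} = 1$ ($c{\left(O \right)} = \frac{2 O}{2 O} = 2 O \frac{1}{2 O} = 1$)
$J{\left(A \right)} = 25$
$K = 75$ ($K = 25 \left(-48 + 51\right) = 25 \cdot 3 = 75$)
$K + c{\left(-215 \right)} = 75 + 1 = 76$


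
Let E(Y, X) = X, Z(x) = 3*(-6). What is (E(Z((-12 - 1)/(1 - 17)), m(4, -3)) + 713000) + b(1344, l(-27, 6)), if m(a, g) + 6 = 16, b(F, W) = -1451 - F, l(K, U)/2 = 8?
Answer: 710215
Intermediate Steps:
l(K, U) = 16 (l(K, U) = 2*8 = 16)
Z(x) = -18
m(a, g) = 10 (m(a, g) = -6 + 16 = 10)
(E(Z((-12 - 1)/(1 - 17)), m(4, -3)) + 713000) + b(1344, l(-27, 6)) = (10 + 713000) + (-1451 - 1*1344) = 713010 + (-1451 - 1344) = 713010 - 2795 = 710215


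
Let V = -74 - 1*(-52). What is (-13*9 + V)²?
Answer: 19321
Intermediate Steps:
V = -22 (V = -74 + 52 = -22)
(-13*9 + V)² = (-13*9 - 22)² = (-117 - 22)² = (-139)² = 19321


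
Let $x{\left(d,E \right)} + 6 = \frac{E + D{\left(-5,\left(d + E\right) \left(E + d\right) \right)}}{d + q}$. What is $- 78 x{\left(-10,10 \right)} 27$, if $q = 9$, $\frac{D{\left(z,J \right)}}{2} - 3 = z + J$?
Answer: $25272$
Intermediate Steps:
$D{\left(z,J \right)} = 6 + 2 J + 2 z$ ($D{\left(z,J \right)} = 6 + 2 \left(z + J\right) = 6 + 2 \left(J + z\right) = 6 + \left(2 J + 2 z\right) = 6 + 2 J + 2 z$)
$x{\left(d,E \right)} = -6 + \frac{-4 + E + 2 \left(E + d\right)^{2}}{9 + d}$ ($x{\left(d,E \right)} = -6 + \frac{E + \left(6 + 2 \left(d + E\right) \left(E + d\right) + 2 \left(-5\right)\right)}{d + 9} = -6 + \frac{E + \left(6 + 2 \left(E + d\right) \left(E + d\right) - 10\right)}{9 + d} = -6 + \frac{E + \left(6 + 2 \left(E + d\right)^{2} - 10\right)}{9 + d} = -6 + \frac{E + \left(-4 + 2 \left(E + d\right)^{2}\right)}{9 + d} = -6 + \frac{-4 + E + 2 \left(E + d\right)^{2}}{9 + d}$)
$- 78 x{\left(-10,10 \right)} 27 = - 78 \frac{-58 + 10 - -60 + 2 \cdot 10^{2} + 2 \left(-10\right)^{2} + 4 \cdot 10 \left(-10\right)}{9 - 10} \cdot 27 = - 78 \frac{-58 + 10 + 60 + 2 \cdot 100 + 2 \cdot 100 - 400}{-1} \cdot 27 = - 78 \left(- (-58 + 10 + 60 + 200 + 200 - 400)\right) 27 = - 78 \left(\left(-1\right) 12\right) 27 = \left(-78\right) \left(-12\right) 27 = 936 \cdot 27 = 25272$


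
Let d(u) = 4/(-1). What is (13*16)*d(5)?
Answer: -832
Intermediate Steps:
d(u) = -4 (d(u) = 4*(-1) = -4)
(13*16)*d(5) = (13*16)*(-4) = 208*(-4) = -832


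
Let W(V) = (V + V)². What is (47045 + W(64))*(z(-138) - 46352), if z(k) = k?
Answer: -2948814210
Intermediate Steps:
W(V) = 4*V² (W(V) = (2*V)² = 4*V²)
(47045 + W(64))*(z(-138) - 46352) = (47045 + 4*64²)*(-138 - 46352) = (47045 + 4*4096)*(-46490) = (47045 + 16384)*(-46490) = 63429*(-46490) = -2948814210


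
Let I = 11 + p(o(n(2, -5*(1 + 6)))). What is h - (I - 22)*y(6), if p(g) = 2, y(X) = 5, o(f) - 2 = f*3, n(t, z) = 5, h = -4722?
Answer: -4677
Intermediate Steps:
o(f) = 2 + 3*f (o(f) = 2 + f*3 = 2 + 3*f)
I = 13 (I = 11 + 2 = 13)
h - (I - 22)*y(6) = -4722 - (13 - 22)*5 = -4722 - (-9)*5 = -4722 - 1*(-45) = -4722 + 45 = -4677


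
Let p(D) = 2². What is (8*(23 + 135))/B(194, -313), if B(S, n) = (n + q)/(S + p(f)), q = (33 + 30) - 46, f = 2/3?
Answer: -31284/37 ≈ -845.51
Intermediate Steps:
f = ⅔ (f = 2*(⅓) = ⅔ ≈ 0.66667)
p(D) = 4
q = 17 (q = 63 - 46 = 17)
B(S, n) = (17 + n)/(4 + S) (B(S, n) = (n + 17)/(S + 4) = (17 + n)/(4 + S))
(8*(23 + 135))/B(194, -313) = (8*(23 + 135))/(((17 - 313)/(4 + 194))) = (8*158)/((-296/198)) = 1264/(((1/198)*(-296))) = 1264/(-148/99) = 1264*(-99/148) = -31284/37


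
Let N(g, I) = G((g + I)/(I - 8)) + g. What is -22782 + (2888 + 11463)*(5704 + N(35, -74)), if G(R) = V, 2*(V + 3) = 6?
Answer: 82337607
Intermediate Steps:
V = 0 (V = -3 + (½)*6 = -3 + 3 = 0)
G(R) = 0
N(g, I) = g (N(g, I) = 0 + g = g)
-22782 + (2888 + 11463)*(5704 + N(35, -74)) = -22782 + (2888 + 11463)*(5704 + 35) = -22782 + 14351*5739 = -22782 + 82360389 = 82337607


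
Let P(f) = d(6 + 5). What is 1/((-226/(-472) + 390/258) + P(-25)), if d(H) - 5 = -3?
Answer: 10148/40495 ≈ 0.25060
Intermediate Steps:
d(H) = 2 (d(H) = 5 - 3 = 2)
P(f) = 2
1/((-226/(-472) + 390/258) + P(-25)) = 1/((-226/(-472) + 390/258) + 2) = 1/((-226*(-1/472) + 390*(1/258)) + 2) = 1/((113/236 + 65/43) + 2) = 1/(20199/10148 + 2) = 1/(40495/10148) = 10148/40495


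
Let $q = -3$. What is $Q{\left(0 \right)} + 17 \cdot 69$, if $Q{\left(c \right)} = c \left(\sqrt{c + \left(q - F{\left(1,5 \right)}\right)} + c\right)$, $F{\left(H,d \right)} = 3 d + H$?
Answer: $1173$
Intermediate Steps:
$F{\left(H,d \right)} = H + 3 d$
$Q{\left(c \right)} = c \left(c + \sqrt{-19 + c}\right)$ ($Q{\left(c \right)} = c \left(\sqrt{c - \left(4 + 15\right)} + c\right) = c \left(\sqrt{c - 19} + c\right) = c \left(\sqrt{-19 + c} + c\right) = c \left(c + \sqrt{-19 + c}\right)$)
$Q{\left(0 \right)} + 17 \cdot 69 = 0 \left(0 + \sqrt{-19 + 0}\right) + 17 \cdot 69 = 0 \left(0 + \sqrt{-19}\right) + 1173 = 0 \left(0 + i \sqrt{19}\right) + 1173 = 0 i \sqrt{19} + 1173 = 0 + 1173 = 1173$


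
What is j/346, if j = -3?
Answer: -3/346 ≈ -0.0086705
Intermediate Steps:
j/346 = -3/346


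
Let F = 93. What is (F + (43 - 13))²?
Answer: 15129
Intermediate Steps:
(F + (43 - 13))² = (93 + (43 - 13))² = (93 + 30)² = 123² = 15129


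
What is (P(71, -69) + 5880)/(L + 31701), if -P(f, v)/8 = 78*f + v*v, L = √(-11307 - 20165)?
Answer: -2425506912/1004984873 + 306048*I*√1967/1004984873 ≈ -2.4135 + 0.013506*I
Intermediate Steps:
L = 4*I*√1967 (L = √(-31472) = 4*I*√1967 ≈ 177.4*I)
P(f, v) = -624*f - 8*v² (P(f, v) = -8*(78*f + v*v) = -8*(78*f + v²) = -8*(v² + 78*f) = -624*f - 8*v²)
(P(71, -69) + 5880)/(L + 31701) = ((-624*71 - 8*(-69)²) + 5880)/(4*I*√1967 + 31701) = ((-44304 - 8*4761) + 5880)/(31701 + 4*I*√1967) = ((-44304 - 38088) + 5880)/(31701 + 4*I*√1967) = (-82392 + 5880)/(31701 + 4*I*√1967) = -76512/(31701 + 4*I*√1967)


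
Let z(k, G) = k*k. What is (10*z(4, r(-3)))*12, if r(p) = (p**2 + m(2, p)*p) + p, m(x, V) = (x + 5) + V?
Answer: 1920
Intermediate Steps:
m(x, V) = 5 + V + x (m(x, V) = (5 + x) + V = 5 + V + x)
r(p) = p + p**2 + p*(7 + p) (r(p) = (p**2 + (5 + p + 2)*p) + p = (p**2 + (7 + p)*p) + p = (p**2 + p*(7 + p)) + p = p + p**2 + p*(7 + p))
z(k, G) = k**2
(10*z(4, r(-3)))*12 = (10*4**2)*12 = (10*16)*12 = 160*12 = 1920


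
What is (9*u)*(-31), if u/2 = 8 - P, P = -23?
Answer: -17298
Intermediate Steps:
u = 62 (u = 2*(8 - 1*(-23)) = 2*(8 + 23) = 2*31 = 62)
(9*u)*(-31) = (9*62)*(-31) = 558*(-31) = -17298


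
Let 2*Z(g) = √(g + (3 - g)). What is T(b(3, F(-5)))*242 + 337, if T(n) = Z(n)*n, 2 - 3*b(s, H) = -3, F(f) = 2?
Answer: 337 + 605*√3/3 ≈ 686.30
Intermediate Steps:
Z(g) = √3/2 (Z(g) = √(g + (3 - g))/2 = √3/2)
b(s, H) = 5/3 (b(s, H) = ⅔ - ⅓*(-3) = ⅔ + 1 = 5/3)
T(n) = n*√3/2 (T(n) = (√3/2)*n = n*√3/2)
T(b(3, F(-5)))*242 + 337 = ((½)*(5/3)*√3)*242 + 337 = (5*√3/6)*242 + 337 = 605*√3/3 + 337 = 337 + 605*√3/3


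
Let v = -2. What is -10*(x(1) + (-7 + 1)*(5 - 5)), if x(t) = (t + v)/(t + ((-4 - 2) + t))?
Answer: -5/2 ≈ -2.5000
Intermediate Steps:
x(t) = (-2 + t)/(-6 + 2*t) (x(t) = (t - 2)/(t + ((-4 - 2) + t)) = (-2 + t)/(t + (-6 + t)) = (-2 + t)/(-6 + 2*t))
-10*(x(1) + (-7 + 1)*(5 - 5)) = -10*((-2 + 1)/(2*(-3 + 1)) + (-7 + 1)*(5 - 5)) = -10*((½)*(-1)/(-2) - 6*0) = -10*((½)*(-½)*(-1) + 0) = -10*(¼ + 0) = -10*¼ = -5/2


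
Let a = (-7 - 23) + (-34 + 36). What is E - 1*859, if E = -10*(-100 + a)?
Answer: 421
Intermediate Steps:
a = -28 (a = -30 + 2 = -28)
E = 1280 (E = -10*(-100 - 28) = -10*(-128) = 1280)
E - 1*859 = 1280 - 1*859 = 1280 - 859 = 421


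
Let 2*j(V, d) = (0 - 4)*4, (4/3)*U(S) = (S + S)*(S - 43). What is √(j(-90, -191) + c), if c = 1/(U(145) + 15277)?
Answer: I*√11227174090/37462 ≈ 2.8284*I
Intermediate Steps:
U(S) = 3*S*(-43 + S)/2 (U(S) = 3*((S + S)*(S - 43))/4 = 3*((2*S)*(-43 + S))/4 = 3*(2*S*(-43 + S))/4 = 3*S*(-43 + S)/2)
j(V, d) = -8 (j(V, d) = ((0 - 4)*4)/2 = (-4*4)/2 = (½)*(-16) = -8)
c = 1/37462 (c = 1/((3/2)*145*(-43 + 145) + 15277) = 1/((3/2)*145*102 + 15277) = 1/(22185 + 15277) = 1/37462 ≈ 2.6694e-5)
√(j(-90, -191) + c) = √(-8 + 1/37462) = √(-299695/37462) = I*√11227174090/37462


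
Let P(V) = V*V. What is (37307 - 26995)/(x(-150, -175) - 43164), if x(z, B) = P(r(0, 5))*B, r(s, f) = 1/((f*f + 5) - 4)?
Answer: -6970912/29179039 ≈ -0.23890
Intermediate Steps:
r(s, f) = 1/(1 + f²) (r(s, f) = 1/((f² + 5) - 4) = 1/((5 + f²) - 4) = 1/(1 + f²))
P(V) = V²
x(z, B) = B/676 (x(z, B) = (1/(1 + 5²))²*B = (1/(1 + 25))²*B = (1/26)²*B = B/676)
(37307 - 26995)/(x(-150, -175) - 43164) = (37307 - 26995)/((1/676)*(-175) - 43164) = 10312/(-175/676 - 43164) = 10312/(-29179039/676) = 10312*(-676/29179039) = -6970912/29179039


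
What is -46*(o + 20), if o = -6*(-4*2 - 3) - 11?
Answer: -3450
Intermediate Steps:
o = 55 (o = -6*(-8 - 3) - 11 = -6*(-11) - 11 = 66 - 11 = 55)
-46*(o + 20) = -46*(55 + 20) = -46*75 = -3450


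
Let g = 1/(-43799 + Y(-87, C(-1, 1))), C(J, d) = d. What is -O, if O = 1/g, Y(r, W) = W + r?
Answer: 43885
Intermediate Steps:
g = -1/43885 (g = 1/(-43799 + (1 - 87)) = 1/(-43799 - 86) = 1/(-43885) = -1/43885 ≈ -2.2787e-5)
O = -43885 (O = 1/(-1/43885) = -43885)
-O = -1*(-43885) = 43885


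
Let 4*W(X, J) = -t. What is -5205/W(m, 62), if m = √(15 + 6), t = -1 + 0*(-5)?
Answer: -20820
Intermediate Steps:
t = -1 (t = -1 + 0 = -1)
m = √21 ≈ 4.5826
W(X, J) = ¼ (W(X, J) = (-1*(-1))/4 = (¼)*1 = ¼)
-5205/W(m, 62) = -5205/¼ = -5205*4 = -20820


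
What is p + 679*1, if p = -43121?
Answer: -42442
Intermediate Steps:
p + 679*1 = -43121 + 679*1 = -43121 + 679 = -42442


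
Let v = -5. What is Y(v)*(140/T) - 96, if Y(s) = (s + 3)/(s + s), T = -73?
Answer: -7036/73 ≈ -96.384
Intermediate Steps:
Y(s) = (3 + s)/(2*s) (Y(s) = (3 + s)/((2*s)) = (3 + s)*(1/(2*s)) = (3 + s)/(2*s))
Y(v)*(140/T) - 96 = ((½)*(3 - 5)/(-5))*(140/(-73)) - 96 = ((½)*(-⅕)*(-2))*(140*(-1/73)) - 96 = (⅕)*(-140/73) - 96 = -28/73 - 96 = -7036/73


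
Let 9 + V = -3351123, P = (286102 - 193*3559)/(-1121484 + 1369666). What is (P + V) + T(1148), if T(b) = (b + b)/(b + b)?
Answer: -75608254057/22562 ≈ -3.3511e+6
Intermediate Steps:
P = -36435/22562 (P = (286102 - 686887)/248182 = -400785*1/248182 = -36435/22562 ≈ -1.6149)
V = -3351132 (V = -9 - 3351123 = -3351132)
T(b) = 1 (T(b) = (2*b)/((2*b)) = (2*b)*(1/(2*b)) = 1)
(P + V) + T(1148) = (-36435/22562 - 3351132) + 1 = -75608276619/22562 + 1 = -75608254057/22562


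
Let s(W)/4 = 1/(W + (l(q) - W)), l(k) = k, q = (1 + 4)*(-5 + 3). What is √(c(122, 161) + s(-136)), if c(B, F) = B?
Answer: 4*√190/5 ≈ 11.027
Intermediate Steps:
q = -10 (q = 5*(-2) = -10)
s(W) = -⅖ (s(W) = 4/(W + (-10 - W)) = 4/(-10) = 4*(-⅒) = -⅖)
√(c(122, 161) + s(-136)) = √(122 - ⅖) = √(608/5) = 4*√190/5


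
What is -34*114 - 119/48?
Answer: -186167/48 ≈ -3878.5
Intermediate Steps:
-34*114 - 119/48 = -3876 - 119*1/48 = -3876 - 119/48 = -186167/48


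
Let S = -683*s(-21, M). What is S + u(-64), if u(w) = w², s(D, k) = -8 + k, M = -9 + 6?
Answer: 11609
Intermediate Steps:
M = -3
S = 7513 (S = -683*(-8 - 3) = -683*(-11) = 7513)
S + u(-64) = 7513 + (-64)² = 7513 + 4096 = 11609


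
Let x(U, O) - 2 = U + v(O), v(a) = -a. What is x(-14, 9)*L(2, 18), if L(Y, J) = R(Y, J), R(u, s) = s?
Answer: -378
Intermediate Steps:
L(Y, J) = J
x(U, O) = 2 + U - O (x(U, O) = 2 + (U - O) = 2 + U - O)
x(-14, 9)*L(2, 18) = (2 - 14 - 1*9)*18 = (2 - 14 - 9)*18 = -21*18 = -378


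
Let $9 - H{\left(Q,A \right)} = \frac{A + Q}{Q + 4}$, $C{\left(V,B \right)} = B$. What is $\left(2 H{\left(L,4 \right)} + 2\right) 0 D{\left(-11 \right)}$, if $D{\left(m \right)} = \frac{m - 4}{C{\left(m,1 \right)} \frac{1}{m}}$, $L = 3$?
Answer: $0$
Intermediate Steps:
$H{\left(Q,A \right)} = 9 - \frac{A + Q}{4 + Q}$ ($H{\left(Q,A \right)} = 9 - \frac{A + Q}{Q + 4} = 9 - \frac{A + Q}{4 + Q}$)
$D{\left(m \right)} = m \left(-4 + m\right)$ ($D{\left(m \right)} = \frac{m - 4}{1 \frac{1}{m}} = \frac{m - 4}{\frac{1}{m}} = \left(-4 + m\right) m = m \left(-4 + m\right)$)
$\left(2 H{\left(L,4 \right)} + 2\right) 0 D{\left(-11 \right)} = \left(2 \frac{36 - 4 + 8 \cdot 3}{4 + 3} + 2\right) 0 \left(- 11 \left(-4 - 11\right)\right) = \left(2 \frac{36 - 4 + 24}{7} + 2\right) 0 \left(\left(-11\right) \left(-15\right)\right) = \left(2 \cdot \frac{1}{7} \cdot 56 + 2\right) 0 \cdot 165 = \left(2 \cdot 8 + 2\right) 0 \cdot 165 = \left(16 + 2\right) 0 \cdot 165 = 18 \cdot 0 \cdot 165 = 0 \cdot 165 = 0$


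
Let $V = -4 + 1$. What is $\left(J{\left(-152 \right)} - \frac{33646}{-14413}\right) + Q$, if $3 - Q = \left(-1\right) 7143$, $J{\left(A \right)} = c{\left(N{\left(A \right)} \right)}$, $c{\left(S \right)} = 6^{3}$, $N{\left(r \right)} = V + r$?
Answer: $\frac{106142152}{14413} \approx 7364.3$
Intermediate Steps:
$V = -3$
$N{\left(r \right)} = -3 + r$
$c{\left(S \right)} = 216$
$J{\left(A \right)} = 216$
$Q = 7146$ ($Q = 3 - \left(-1\right) 7143 = 3 - -7143 = 3 + 7143 = 7146$)
$\left(J{\left(-152 \right)} - \frac{33646}{-14413}\right) + Q = \left(216 - \frac{33646}{-14413}\right) + 7146 = \left(216 - - \frac{33646}{14413}\right) + 7146 = \left(216 + \frac{33646}{14413}\right) + 7146 = \frac{3146854}{14413} + 7146 = \frac{106142152}{14413}$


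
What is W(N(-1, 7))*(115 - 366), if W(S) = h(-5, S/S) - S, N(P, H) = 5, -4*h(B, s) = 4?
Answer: 1506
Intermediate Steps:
h(B, s) = -1 (h(B, s) = -¼*4 = -1)
W(S) = -1 - S
W(N(-1, 7))*(115 - 366) = (-1 - 1*5)*(115 - 366) = (-1 - 5)*(-251) = -6*(-251) = 1506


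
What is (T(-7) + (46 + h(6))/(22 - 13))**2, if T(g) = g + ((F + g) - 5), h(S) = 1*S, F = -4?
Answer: 24025/81 ≈ 296.60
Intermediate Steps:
h(S) = S
T(g) = -9 + 2*g (T(g) = g + ((-4 + g) - 5) = g + (-9 + g) = -9 + 2*g)
(T(-7) + (46 + h(6))/(22 - 13))**2 = ((-9 + 2*(-7)) + (46 + 6)/(22 - 13))**2 = ((-9 - 14) + 52/9)**2 = (-23 + 52*(1/9))**2 = (-23 + 52/9)**2 = (-155/9)**2 = 24025/81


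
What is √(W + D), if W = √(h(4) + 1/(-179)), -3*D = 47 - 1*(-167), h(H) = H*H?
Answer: √(-20570322 + 1611*√512477)/537 ≈ 8.2057*I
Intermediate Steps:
h(H) = H²
D = -214/3 (D = -(47 - 1*(-167))/3 = -(47 + 167)/3 = -⅓*214 = -214/3 ≈ -71.333)
W = √512477/179 (W = √(4² + 1/(-179)) = √(16 - 1/179) = √(2863/179) = √512477/179 ≈ 3.9993)
√(W + D) = √(√512477/179 - 214/3) = √(-214/3 + √512477/179)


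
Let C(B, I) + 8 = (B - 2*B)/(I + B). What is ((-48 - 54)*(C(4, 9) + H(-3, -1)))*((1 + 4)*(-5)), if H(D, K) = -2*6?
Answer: -673200/13 ≈ -51785.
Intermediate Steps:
H(D, K) = -12
C(B, I) = -8 - B/(B + I) (C(B, I) = -8 + (B - 2*B)/(I + B) = -8 + (-B)/(B + I) = -8 - B/(B + I))
((-48 - 54)*(C(4, 9) + H(-3, -1)))*((1 + 4)*(-5)) = ((-48 - 54)*((-9*4 - 8*9)/(4 + 9) - 12))*((1 + 4)*(-5)) = (-102*((-36 - 72)/13 - 12))*(5*(-5)) = -102*((1/13)*(-108) - 12)*(-25) = -102*(-108/13 - 12)*(-25) = -102*(-264/13)*(-25) = (26928/13)*(-25) = -673200/13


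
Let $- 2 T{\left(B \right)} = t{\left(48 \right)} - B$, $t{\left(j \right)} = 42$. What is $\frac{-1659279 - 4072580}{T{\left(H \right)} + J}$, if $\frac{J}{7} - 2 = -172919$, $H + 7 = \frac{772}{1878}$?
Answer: $\frac{10764431202}{2273212507} \approx 4.7353$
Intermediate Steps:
$H = - \frac{6187}{939}$ ($H = -7 + \frac{772}{1878} = -7 + 772 \cdot \frac{1}{1878} = -7 + \frac{386}{939} = - \frac{6187}{939} \approx -6.5889$)
$T{\left(B \right)} = -21 + \frac{B}{2}$ ($T{\left(B \right)} = - \frac{42 - B}{2} = -21 + \frac{B}{2}$)
$J = -1210419$ ($J = 14 + 7 \left(-172919\right) = 14 - 1210433 = -1210419$)
$\frac{-1659279 - 4072580}{T{\left(H \right)} + J} = \frac{-1659279 - 4072580}{\left(-21 + \frac{1}{2} \left(- \frac{6187}{939}\right)\right) - 1210419} = - \frac{5731859}{\left(-21 - \frac{6187}{1878}\right) - 1210419} = - \frac{5731859}{- \frac{45625}{1878} - 1210419} = - \frac{5731859}{- \frac{2273212507}{1878}} = \left(-5731859\right) \left(- \frac{1878}{2273212507}\right) = \frac{10764431202}{2273212507}$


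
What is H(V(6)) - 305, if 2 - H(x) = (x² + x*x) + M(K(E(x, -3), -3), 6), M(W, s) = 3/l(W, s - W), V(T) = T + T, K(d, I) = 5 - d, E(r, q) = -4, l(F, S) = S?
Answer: -590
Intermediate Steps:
V(T) = 2*T
M(W, s) = 3/(s - W)
H(x) = 3 - 2*x² (H(x) = 2 - ((x² + x*x) + 3/(6 - (5 - 1*(-4)))) = 2 - ((x² + x²) + 3/(6 - (5 + 4))) = 2 - (2*x² + 3/(6 - 1*9)) = 2 - (2*x² + 3/(6 - 9)) = 2 - (2*x² + 3/(-3)) = 2 - (2*x² + 3*(-⅓)) = 2 - (2*x² - 1) = 2 - (-1 + 2*x²) = 2 + (1 - 2*x²) = 3 - 2*x²)
H(V(6)) - 305 = (3 - 2*(2*6)²) - 305 = (3 - 2*12²) - 305 = (3 - 2*144) - 305 = (3 - 288) - 305 = -285 - 305 = -590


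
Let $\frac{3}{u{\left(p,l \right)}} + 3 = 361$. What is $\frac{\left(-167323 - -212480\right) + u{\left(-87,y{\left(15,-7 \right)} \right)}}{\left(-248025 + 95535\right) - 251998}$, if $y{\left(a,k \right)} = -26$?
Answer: $- \frac{16166209}{144806704} \approx -0.11164$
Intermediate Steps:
$u{\left(p,l \right)} = \frac{3}{358}$ ($u{\left(p,l \right)} = \frac{3}{-3 + 361} = \frac{3}{358}$)
$\frac{\left(-167323 - -212480\right) + u{\left(-87,y{\left(15,-7 \right)} \right)}}{\left(-248025 + 95535\right) - 251998} = \frac{\left(-167323 - -212480\right) + \frac{3}{358}}{\left(-248025 + 95535\right) - 251998} = \frac{\left(-167323 + 212480\right) + \frac{3}{358}}{-152490 - 251998} = \frac{45157 + \frac{3}{358}}{-404488} = \frac{16166209}{358} \left(- \frac{1}{404488}\right) = - \frac{16166209}{144806704}$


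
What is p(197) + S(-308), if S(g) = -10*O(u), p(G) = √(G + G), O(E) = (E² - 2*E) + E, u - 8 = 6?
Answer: -1820 + √394 ≈ -1800.2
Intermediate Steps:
u = 14 (u = 8 + 6 = 14)
O(E) = E² - E
p(G) = √2*√G (p(G) = √(2*G) = √2*√G)
S(g) = -1820 (S(g) = -140*(-1 + 14) = -140*13 = -10*182 = -1820)
p(197) + S(-308) = √2*√197 - 1820 = √394 - 1820 = -1820 + √394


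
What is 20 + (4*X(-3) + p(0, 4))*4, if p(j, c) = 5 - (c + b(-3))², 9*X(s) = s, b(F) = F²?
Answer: -1924/3 ≈ -641.33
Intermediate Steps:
X(s) = s/9
p(j, c) = 5 - (9 + c)² (p(j, c) = 5 - (c + (-3)²)² = 5 - (c + 9)² = 5 - (9 + c)²)
20 + (4*X(-3) + p(0, 4))*4 = 20 + (4*((⅑)*(-3)) + (5 - (9 + 4)²))*4 = 20 + (4*(-⅓) + (5 - 1*13²))*4 = 20 + (-4/3 + (5 - 1*169))*4 = 20 + (-4/3 + (5 - 169))*4 = 20 + (-4/3 - 164)*4 = 20 - 496/3*4 = 20 - 1984/3 = -1924/3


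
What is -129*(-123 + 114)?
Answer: 1161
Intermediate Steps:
-129*(-123 + 114) = -129*(-9) = 1161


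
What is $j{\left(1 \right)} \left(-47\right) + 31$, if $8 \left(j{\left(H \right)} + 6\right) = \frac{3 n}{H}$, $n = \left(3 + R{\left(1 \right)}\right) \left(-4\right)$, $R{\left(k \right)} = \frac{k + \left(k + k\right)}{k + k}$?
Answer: $\frac{2521}{4} \approx 630.25$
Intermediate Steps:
$R{\left(k \right)} = \frac{3}{2}$ ($R{\left(k \right)} = \frac{k + 2 k}{2 k} = 3 k \frac{1}{2 k} = \frac{3}{2}$)
$n = -18$ ($n = \left(3 + \frac{3}{2}\right) \left(-4\right) = \frac{9}{2} \left(-4\right) = -18$)
$j{\left(H \right)} = -6 - \frac{27}{4 H}$ ($j{\left(H \right)} = -6 + \frac{3 \left(-18\right) \frac{1}{H}}{8} = -6 + \frac{\left(-54\right) \frac{1}{H}}{8} = -6 - \frac{27}{4 H}$)
$j{\left(1 \right)} \left(-47\right) + 31 = \left(-6 - \frac{27}{4 \cdot 1}\right) \left(-47\right) + 31 = \left(-6 - \frac{27}{4}\right) \left(-47\right) + 31 = \left(- \frac{51}{4}\right) \left(-47\right) + 31 = \frac{2397}{4} + 31 = \frac{2521}{4}$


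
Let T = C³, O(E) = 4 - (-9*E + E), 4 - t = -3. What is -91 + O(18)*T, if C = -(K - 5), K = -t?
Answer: 255653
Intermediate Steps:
t = 7 (t = 4 - 1*(-3) = 4 + 3 = 7)
K = -7 (K = -1*7 = -7)
C = 12 (C = -(-7 - 5) = -1*(-12) = 12)
O(E) = 4 + 8*E (O(E) = 4 - (-8)*E = 4 + 8*E)
T = 1728 (T = 12³ = 1728)
-91 + O(18)*T = -91 + (4 + 8*18)*1728 = -91 + (4 + 144)*1728 = -91 + 148*1728 = -91 + 255744 = 255653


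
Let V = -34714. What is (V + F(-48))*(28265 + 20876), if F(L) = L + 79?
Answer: -1704357303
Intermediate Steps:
F(L) = 79 + L
(V + F(-48))*(28265 + 20876) = (-34714 + (79 - 48))*(28265 + 20876) = (-34714 + 31)*49141 = -34683*49141 = -1704357303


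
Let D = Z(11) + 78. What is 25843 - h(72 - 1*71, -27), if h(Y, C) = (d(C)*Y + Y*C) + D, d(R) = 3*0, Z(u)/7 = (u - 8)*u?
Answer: 25561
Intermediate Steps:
Z(u) = 7*u*(-8 + u) (Z(u) = 7*((u - 8)*u) = 7*((-8 + u)*u) = 7*(u*(-8 + u)) = 7*u*(-8 + u))
D = 309 (D = 7*11*(-8 + 11) + 78 = 7*11*3 + 78 = 231 + 78 = 309)
d(R) = 0
h(Y, C) = 309 + C*Y (h(Y, C) = (0*Y + Y*C) + 309 = (0 + C*Y) + 309 = C*Y + 309 = 309 + C*Y)
25843 - h(72 - 1*71, -27) = 25843 - (309 - 27*(72 - 1*71)) = 25843 - (309 - 27*(72 - 71)) = 25843 - (309 - 27*1) = 25843 - (309 - 27) = 25843 - 1*282 = 25843 - 282 = 25561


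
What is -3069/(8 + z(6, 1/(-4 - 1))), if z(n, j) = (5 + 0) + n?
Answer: -3069/19 ≈ -161.53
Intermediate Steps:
z(n, j) = 5 + n
-3069/(8 + z(6, 1/(-4 - 1))) = -3069/(8 + (5 + 6)) = -3069/(8 + 11) = -3069/19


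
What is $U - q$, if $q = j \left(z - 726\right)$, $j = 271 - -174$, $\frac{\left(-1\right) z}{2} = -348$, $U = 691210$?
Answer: $704560$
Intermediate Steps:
$z = 696$ ($z = \left(-2\right) \left(-348\right) = 696$)
$j = 445$ ($j = 271 + 174 = 445$)
$q = -13350$ ($q = 445 \left(696 - 726\right) = 445 \left(-30\right) = -13350$)
$U - q = 691210 - -13350 = 691210 + 13350 = 704560$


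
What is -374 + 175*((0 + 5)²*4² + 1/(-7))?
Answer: 69601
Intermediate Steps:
-374 + 175*((0 + 5)²*4² + 1/(-7)) = -374 + 175*(5²*16 - ⅐) = -374 + 175*(25*16 - ⅐) = -374 + 175*(400 - ⅐) = -374 + 175*(2799/7) = -374 + 69975 = 69601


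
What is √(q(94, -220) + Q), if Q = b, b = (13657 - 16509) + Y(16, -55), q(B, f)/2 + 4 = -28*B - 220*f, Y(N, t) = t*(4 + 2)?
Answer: √88346 ≈ 297.23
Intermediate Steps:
Y(N, t) = 6*t (Y(N, t) = t*6 = 6*t)
q(B, f) = -8 - 440*f - 56*B (q(B, f) = -8 + 2*(-28*B - 220*f) = -8 + 2*(-220*f - 28*B) = -8 + (-440*f - 56*B) = -8 - 440*f - 56*B)
b = -3182 (b = (13657 - 16509) + 6*(-55) = -2852 - 330 = -3182)
Q = -3182
√(q(94, -220) + Q) = √((-8 - 440*(-220) - 56*94) - 3182) = √((-8 + 96800 - 5264) - 3182) = √(91528 - 3182) = √88346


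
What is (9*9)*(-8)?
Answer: -648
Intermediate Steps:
(9*9)*(-8) = 81*(-8) = -648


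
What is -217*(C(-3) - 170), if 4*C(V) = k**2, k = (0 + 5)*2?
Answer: 31465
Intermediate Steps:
k = 10 (k = 5*2 = 10)
C(V) = 25 (C(V) = (1/4)*10**2 = (1/4)*100 = 25)
-217*(C(-3) - 170) = -217*(25 - 170) = -217*(-145) = 31465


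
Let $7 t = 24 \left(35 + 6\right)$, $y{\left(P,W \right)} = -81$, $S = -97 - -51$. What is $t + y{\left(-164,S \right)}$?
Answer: $\frac{417}{7} \approx 59.571$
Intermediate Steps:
$S = -46$ ($S = -97 + 51 = -46$)
$t = \frac{984}{7}$ ($t = \frac{24 \left(35 + 6\right)}{7} = \frac{24 \cdot 41}{7} = \frac{1}{7} \cdot 984 = \frac{984}{7} \approx 140.57$)
$t + y{\left(-164,S \right)} = \frac{984}{7} - 81 = \frac{417}{7}$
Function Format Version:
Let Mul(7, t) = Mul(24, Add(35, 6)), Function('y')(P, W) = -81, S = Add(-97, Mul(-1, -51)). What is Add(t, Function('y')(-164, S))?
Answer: Rational(417, 7) ≈ 59.571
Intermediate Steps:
S = -46 (S = Add(-97, 51) = -46)
t = Rational(984, 7) (t = Mul(Rational(1, 7), Mul(24, Add(35, 6))) = Mul(Rational(1, 7), Mul(24, 41)) = Mul(Rational(1, 7), 984) = Rational(984, 7) ≈ 140.57)
Add(t, Function('y')(-164, S)) = Add(Rational(984, 7), -81) = Rational(417, 7)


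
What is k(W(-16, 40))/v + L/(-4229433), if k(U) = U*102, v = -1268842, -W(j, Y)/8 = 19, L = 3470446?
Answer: -2168937257150/2683241113293 ≈ -0.80833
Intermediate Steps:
W(j, Y) = -152 (W(j, Y) = -8*19 = -152)
k(U) = 102*U
k(W(-16, 40))/v + L/(-4229433) = (102*(-152))/(-1268842) + 3470446/(-4229433) = -15504*(-1/1268842) + 3470446*(-1/4229433) = 7752/634421 - 3470446/4229433 = -2168937257150/2683241113293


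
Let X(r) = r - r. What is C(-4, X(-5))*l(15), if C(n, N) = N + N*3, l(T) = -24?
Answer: 0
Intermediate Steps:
X(r) = 0
C(n, N) = 4*N (C(n, N) = N + 3*N = 4*N)
C(-4, X(-5))*l(15) = (4*0)*(-24) = 0*(-24) = 0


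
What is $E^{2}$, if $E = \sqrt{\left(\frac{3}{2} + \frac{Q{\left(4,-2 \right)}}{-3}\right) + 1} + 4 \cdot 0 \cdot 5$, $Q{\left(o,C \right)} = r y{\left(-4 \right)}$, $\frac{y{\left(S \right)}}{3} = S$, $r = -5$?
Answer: $- \frac{35}{2} \approx -17.5$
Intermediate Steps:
$y{\left(S \right)} = 3 S$
$Q{\left(o,C \right)} = 60$ ($Q{\left(o,C \right)} = - 5 \cdot 3 \left(-4\right) = \left(-5\right) \left(-12\right) = 60$)
$E = \frac{i \sqrt{70}}{2}$ ($E = \sqrt{\left(\frac{3}{2} + \frac{60}{-3}\right) + 1} + 4 \cdot 0 \cdot 5 = \sqrt{\left(3 \cdot \frac{1}{2} + 60 \left(- \frac{1}{3}\right)\right) + 1} + 0 \cdot 5 = \sqrt{\left(\frac{3}{2} - 20\right) + 1} + 0 = \sqrt{- \frac{37}{2} + 1} + 0 = \sqrt{- \frac{35}{2}} + 0 = \frac{i \sqrt{70}}{2} + 0 = \frac{i \sqrt{70}}{2} \approx 4.1833 i$)
$E^{2} = \left(\frac{i \sqrt{70}}{2}\right)^{2} = - \frac{35}{2}$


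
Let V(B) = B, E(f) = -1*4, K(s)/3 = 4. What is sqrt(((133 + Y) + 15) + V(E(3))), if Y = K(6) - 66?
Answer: 3*sqrt(10) ≈ 9.4868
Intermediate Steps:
K(s) = 12 (K(s) = 3*4 = 12)
E(f) = -4
Y = -54 (Y = 12 - 66 = -54)
sqrt(((133 + Y) + 15) + V(E(3))) = sqrt(((133 - 54) + 15) - 4) = sqrt((79 + 15) - 4) = sqrt(94 - 4) = sqrt(90) = 3*sqrt(10)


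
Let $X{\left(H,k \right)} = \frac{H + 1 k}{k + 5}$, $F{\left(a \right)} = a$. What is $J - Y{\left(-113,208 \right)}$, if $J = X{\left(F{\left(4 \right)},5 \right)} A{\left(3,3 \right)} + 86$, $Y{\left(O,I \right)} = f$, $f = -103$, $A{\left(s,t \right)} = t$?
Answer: $\frac{1917}{10} \approx 191.7$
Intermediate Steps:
$Y{\left(O,I \right)} = -103$
$X{\left(H,k \right)} = \frac{H + k}{5 + k}$
$J = \frac{887}{10}$ ($J = \frac{4 + 5}{5 + 5} \cdot 3 + 86 = \frac{1}{10} \cdot 9 \cdot 3 + 86 = \frac{9}{10} \cdot 3 + 86 = \frac{27}{10} + 86 = \frac{887}{10} \approx 88.7$)
$J - Y{\left(-113,208 \right)} = \frac{887}{10} - -103 = \frac{887}{10} + 103 = \frac{1917}{10}$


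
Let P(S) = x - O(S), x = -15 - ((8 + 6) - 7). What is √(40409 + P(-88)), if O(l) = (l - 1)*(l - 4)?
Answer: √32199 ≈ 179.44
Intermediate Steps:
O(l) = (-1 + l)*(-4 + l)
x = -22 (x = -15 - (14 - 7) = -15 - 1*7 = -15 - 7 = -22)
P(S) = -26 - S² + 5*S (P(S) = -22 - (4 + S² - 5*S) = -22 + (-4 - S² + 5*S) = -26 - S² + 5*S)
√(40409 + P(-88)) = √(40409 + (-26 - 1*(-88)² + 5*(-88))) = √(40409 + (-26 - 1*7744 - 440)) = √(40409 + (-26 - 7744 - 440)) = √(40409 - 8210) = √32199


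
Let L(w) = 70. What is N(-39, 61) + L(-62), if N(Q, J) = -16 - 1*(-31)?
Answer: 85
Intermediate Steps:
N(Q, J) = 15 (N(Q, J) = -16 + 31 = 15)
N(-39, 61) + L(-62) = 15 + 70 = 85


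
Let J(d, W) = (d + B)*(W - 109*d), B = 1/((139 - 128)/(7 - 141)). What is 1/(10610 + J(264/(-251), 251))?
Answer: 693011/3999498684 ≈ 0.00017327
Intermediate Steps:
B = -134/11 (B = 1/(11/(-134)) = 1/(11*(-1/134)) = 1/(-11/134) = -134/11 ≈ -12.182)
J(d, W) = (-134/11 + d)*(W - 109*d) (J(d, W) = (d - 134/11)*(W - 109*d) = (-134/11 + d)*(W - 109*d))
1/(10610 + J(264/(-251), 251)) = 1/(10610 + (-109*(264/(-251))² - 134/11*251 + 14606*(264/(-251))/11 + 251*(264/(-251)))) = 1/(10610 + (-109*(264*(-1/251))² - 33634/11 + 14606*(264*(-1/251))/11 + 251*(264*(-1/251)))) = 1/(10610 + (-109*(-264/251)² - 33634/11 + (14606/11)*(-264/251) + 251*(-264/251))) = 1/(10610 + (-109*69696/63001 - 33634/11 - 350544/251 - 264)) = 1/(10610 + (-7596864/63001 - 33634/11 - 350544/251 - 264)) = 1/(10610 - 3353348026/693011) = 1/(3999498684/693011) = 693011/3999498684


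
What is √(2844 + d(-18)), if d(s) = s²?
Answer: 12*√22 ≈ 56.285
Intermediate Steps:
√(2844 + d(-18)) = √(2844 + (-18)²) = √(2844 + 324) = √3168 = 12*√22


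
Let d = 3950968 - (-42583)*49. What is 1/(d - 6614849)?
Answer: -1/577314 ≈ -1.7322e-6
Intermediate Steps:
d = 6037535 (d = 3950968 - 1*(-2086567) = 3950968 + 2086567 = 6037535)
1/(d - 6614849) = 1/(6037535 - 6614849) = 1/(-577314) = -1/577314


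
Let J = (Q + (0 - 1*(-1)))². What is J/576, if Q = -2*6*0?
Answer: 1/576 ≈ 0.0017361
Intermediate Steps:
Q = 0 (Q = -12*0 = 0)
J = 1 (J = (0 + (0 - 1*(-1)))² = (0 + (0 + 1))² = (0 + 1)² = 1² = 1)
J/576 = 1/576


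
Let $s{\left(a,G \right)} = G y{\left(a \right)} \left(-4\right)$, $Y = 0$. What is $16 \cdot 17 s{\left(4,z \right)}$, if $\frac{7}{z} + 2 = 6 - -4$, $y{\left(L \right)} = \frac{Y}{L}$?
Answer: $0$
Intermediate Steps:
$y{\left(L \right)} = 0$ ($y{\left(L \right)} = \frac{0}{L} = 0$)
$z = \frac{7}{8}$ ($z = \frac{7}{-2 + \left(6 - -4\right)} = \frac{7}{-2 + \left(6 + 4\right)} = \frac{7}{-2 + 10} = \frac{7}{8} \approx 0.875$)
$s{\left(a,G \right)} = 0$ ($s{\left(a,G \right)} = G 0 \left(-4\right) = 0 \left(-4\right) = 0$)
$16 \cdot 17 s{\left(4,z \right)} = 16 \cdot 17 \cdot 0 = 272 \cdot 0 = 0$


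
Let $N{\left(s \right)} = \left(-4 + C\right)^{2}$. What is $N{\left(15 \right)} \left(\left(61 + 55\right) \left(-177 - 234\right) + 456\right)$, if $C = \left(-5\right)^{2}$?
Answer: $-20824020$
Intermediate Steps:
$C = 25$
$N{\left(s \right)} = 441$ ($N{\left(s \right)} = \left(-4 + 25\right)^{2} = 21^{2} = 441$)
$N{\left(15 \right)} \left(\left(61 + 55\right) \left(-177 - 234\right) + 456\right) = 441 \left(\left(61 + 55\right) \left(-177 - 234\right) + 456\right) = 441 \left(116 \left(-411\right) + 456\right) = 441 \left(-47676 + 456\right) = 441 \left(-47220\right) = -20824020$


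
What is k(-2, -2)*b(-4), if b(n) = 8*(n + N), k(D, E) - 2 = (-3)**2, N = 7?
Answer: 264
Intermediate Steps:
k(D, E) = 11 (k(D, E) = 2 + (-3)**2 = 2 + 9 = 11)
b(n) = 56 + 8*n (b(n) = 8*(n + 7) = 8*(7 + n) = 56 + 8*n)
k(-2, -2)*b(-4) = 11*(56 + 8*(-4)) = 11*(56 - 32) = 11*24 = 264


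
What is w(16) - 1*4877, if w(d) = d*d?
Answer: -4621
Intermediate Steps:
w(d) = d²
w(16) - 1*4877 = 16² - 1*4877 = 256 - 4877 = -4621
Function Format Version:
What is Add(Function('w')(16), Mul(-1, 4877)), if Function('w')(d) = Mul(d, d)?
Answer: -4621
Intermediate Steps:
Function('w')(d) = Pow(d, 2)
Add(Function('w')(16), Mul(-1, 4877)) = Add(Pow(16, 2), Mul(-1, 4877)) = Add(256, -4877) = -4621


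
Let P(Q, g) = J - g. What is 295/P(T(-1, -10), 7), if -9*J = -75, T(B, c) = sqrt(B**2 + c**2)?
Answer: 885/4 ≈ 221.25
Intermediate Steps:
J = 25/3 (J = -1/9*(-75) = 25/3 ≈ 8.3333)
P(Q, g) = 25/3 - g
295/P(T(-1, -10), 7) = 295/(25/3 - 1*7) = 295/(25/3 - 7) = 295/(4/3) = 295*(3/4) = 885/4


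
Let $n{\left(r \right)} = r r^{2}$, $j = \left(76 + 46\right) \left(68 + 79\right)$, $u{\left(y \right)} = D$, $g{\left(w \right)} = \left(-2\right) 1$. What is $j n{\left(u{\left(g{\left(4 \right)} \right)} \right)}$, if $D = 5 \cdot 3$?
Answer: $60527250$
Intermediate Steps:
$g{\left(w \right)} = -2$
$D = 15$
$u{\left(y \right)} = 15$
$j = 17934$ ($j = 122 \cdot 147 = 17934$)
$n{\left(r \right)} = r^{3}$
$j n{\left(u{\left(g{\left(4 \right)} \right)} \right)} = 17934 \cdot 15^{3} = 17934 \cdot 3375 = 60527250$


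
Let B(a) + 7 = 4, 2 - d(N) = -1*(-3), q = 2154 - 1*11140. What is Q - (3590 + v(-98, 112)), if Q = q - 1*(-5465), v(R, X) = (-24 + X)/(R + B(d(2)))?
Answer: -718123/101 ≈ -7110.1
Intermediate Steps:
q = -8986 (q = 2154 - 11140 = -8986)
d(N) = -1 (d(N) = 2 - (-1)*(-3) = 2 - 1*3 = 2 - 3 = -1)
B(a) = -3 (B(a) = -7 + 4 = -3)
v(R, X) = (-24 + X)/(-3 + R) (v(R, X) = (-24 + X)/(R - 3) = (-24 + X)/(-3 + R))
Q = -3521 (Q = -8986 - 1*(-5465) = -8986 + 5465 = -3521)
Q - (3590 + v(-98, 112)) = -3521 - (3590 + (-24 + 112)/(-3 - 98)) = -3521 - (3590 + 88/(-101)) = -3521 - (3590 - 1/101*88) = -3521 - (3590 - 88/101) = -3521 - 1*362502/101 = -3521 - 362502/101 = -718123/101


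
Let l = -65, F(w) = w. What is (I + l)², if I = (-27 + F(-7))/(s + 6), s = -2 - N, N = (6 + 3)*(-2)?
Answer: 535824/121 ≈ 4428.3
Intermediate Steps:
N = -18 (N = 9*(-2) = -18)
s = 16 (s = -2 - 1*(-18) = -2 + 18 = 16)
I = -17/11 (I = (-27 - 7)/(16 + 6) = -34/22 = -34*1/22 = -17/11 ≈ -1.5455)
(I + l)² = (-17/11 - 65)² = (-732/11)² = 535824/121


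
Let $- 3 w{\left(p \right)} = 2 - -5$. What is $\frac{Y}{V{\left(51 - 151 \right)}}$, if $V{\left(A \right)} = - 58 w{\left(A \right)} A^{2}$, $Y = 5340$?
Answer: $\frac{801}{203000} \approx 0.0039458$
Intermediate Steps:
$w{\left(p \right)} = - \frac{7}{3}$ ($w{\left(p \right)} = - \frac{2 - -5}{3} = - \frac{2 + 5}{3} = \left(- \frac{1}{3}\right) 7 = - \frac{7}{3}$)
$V{\left(A \right)} = \frac{406 A^{2}}{3}$ ($V{\left(A \right)} = - 58 \left(- \frac{7 A^{2}}{3}\right) = \frac{406 A^{2}}{3}$)
$\frac{Y}{V{\left(51 - 151 \right)}} = \frac{5340}{\frac{406}{3} \left(51 - 151\right)^{2}} = \frac{5340}{\frac{406}{3} \left(-100\right)^{2}} = \frac{5340}{\frac{406}{3} \cdot 10000} = \frac{5340}{\frac{4060000}{3}} = 5340 \cdot \frac{3}{4060000} = \frac{801}{203000}$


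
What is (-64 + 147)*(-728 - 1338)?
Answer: -171478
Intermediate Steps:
(-64 + 147)*(-728 - 1338) = 83*(-2066) = -171478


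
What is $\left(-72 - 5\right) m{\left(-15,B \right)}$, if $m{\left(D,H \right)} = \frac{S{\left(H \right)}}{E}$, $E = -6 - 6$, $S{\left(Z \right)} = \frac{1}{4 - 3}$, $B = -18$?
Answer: $\frac{77}{12} \approx 6.4167$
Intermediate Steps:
$S{\left(Z \right)} = 1$ ($S{\left(Z \right)} = 1^{-1} = 1$)
$E = -12$
$m{\left(D,H \right)} = - \frac{1}{12}$ ($m{\left(D,H \right)} = 1 \frac{1}{-12} = 1 \left(- \frac{1}{12}\right) = - \frac{1}{12}$)
$\left(-72 - 5\right) m{\left(-15,B \right)} = \left(-72 - 5\right) \left(- \frac{1}{12}\right) = \left(-77\right) \left(- \frac{1}{12}\right) = \frac{77}{12}$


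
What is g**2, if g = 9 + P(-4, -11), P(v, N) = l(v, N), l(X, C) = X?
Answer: 25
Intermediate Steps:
P(v, N) = v
g = 5 (g = 9 - 4 = 5)
g**2 = 5**2 = 25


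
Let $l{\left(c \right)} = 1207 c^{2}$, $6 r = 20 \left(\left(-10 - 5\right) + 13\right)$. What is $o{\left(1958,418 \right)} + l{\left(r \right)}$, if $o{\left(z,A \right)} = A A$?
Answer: $\frac{2055316}{9} \approx 2.2837 \cdot 10^{5}$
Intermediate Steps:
$o{\left(z,A \right)} = A^{2}$
$r = - \frac{20}{3}$ ($r = \frac{20 \left(\left(-10 - 5\right) + 13\right)}{6} = \frac{20 \left(-15 + 13\right)}{6} = \frac{20 \left(-2\right)}{6} = \frac{1}{6} \left(-40\right) = - \frac{20}{3} \approx -6.6667$)
$o{\left(1958,418 \right)} + l{\left(r \right)} = 418^{2} + 1207 \left(- \frac{20}{3}\right)^{2} = 174724 + 1207 \cdot \frac{400}{9} = 174724 + \frac{482800}{9} = \frac{2055316}{9}$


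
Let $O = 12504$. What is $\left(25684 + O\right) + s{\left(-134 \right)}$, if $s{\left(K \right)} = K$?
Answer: $38054$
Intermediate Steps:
$\left(25684 + O\right) + s{\left(-134 \right)} = \left(25684 + 12504\right) - 134 = 38188 - 134 = 38054$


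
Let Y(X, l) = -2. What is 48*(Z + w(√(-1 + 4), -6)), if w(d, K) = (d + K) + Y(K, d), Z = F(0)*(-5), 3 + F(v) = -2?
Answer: 816 + 48*√3 ≈ 899.14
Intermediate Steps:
F(v) = -5 (F(v) = -3 - 2 = -5)
Z = 25 (Z = -5*(-5) = 25)
w(d, K) = -2 + K + d (w(d, K) = (d + K) - 2 = (K + d) - 2 = -2 + K + d)
48*(Z + w(√(-1 + 4), -6)) = 48*(25 + (-2 - 6 + √(-1 + 4))) = 48*(25 + (-2 - 6 + √3)) = 48*(25 + (-8 + √3)) = 48*(17 + √3) = 816 + 48*√3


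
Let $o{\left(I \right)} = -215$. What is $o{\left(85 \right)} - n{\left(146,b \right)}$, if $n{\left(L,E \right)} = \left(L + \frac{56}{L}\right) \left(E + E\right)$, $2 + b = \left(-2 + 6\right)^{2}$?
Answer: $- \frac{314903}{73} \approx -4313.7$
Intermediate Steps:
$b = 14$ ($b = -2 + \left(-2 + 6\right)^{2} = -2 + 4^{2} = -2 + 16 = 14$)
$n{\left(L,E \right)} = 2 E \left(L + \frac{56}{L}\right)$ ($n{\left(L,E \right)} = \left(L + \frac{56}{L}\right) 2 E = 2 E \left(L + \frac{56}{L}\right)$)
$o{\left(85 \right)} - n{\left(146,b \right)} = -215 - 2 \cdot 14 \cdot \frac{1}{146} \left(56 + 146^{2}\right) = -215 - 2 \cdot 14 \cdot \frac{1}{146} \left(56 + 21316\right) = -215 - 2 \cdot 14 \cdot \frac{1}{146} \cdot 21372 = -215 - \frac{299208}{73} = - \frac{314903}{73}$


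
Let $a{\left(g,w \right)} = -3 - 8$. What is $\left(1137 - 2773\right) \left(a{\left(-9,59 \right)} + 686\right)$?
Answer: $-1104300$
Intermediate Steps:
$a{\left(g,w \right)} = -11$ ($a{\left(g,w \right)} = -3 - 8 = -11$)
$\left(1137 - 2773\right) \left(a{\left(-9,59 \right)} + 686\right) = \left(1137 - 2773\right) \left(-11 + 686\right) = \left(-1636\right) 675 = -1104300$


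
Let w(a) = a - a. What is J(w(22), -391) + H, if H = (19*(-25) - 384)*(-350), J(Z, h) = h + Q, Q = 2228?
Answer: 302487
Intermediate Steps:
w(a) = 0
J(Z, h) = 2228 + h (J(Z, h) = h + 2228 = 2228 + h)
H = 300650 (H = (-475 - 384)*(-350) = -859*(-350) = 300650)
J(w(22), -391) + H = (2228 - 391) + 300650 = 1837 + 300650 = 302487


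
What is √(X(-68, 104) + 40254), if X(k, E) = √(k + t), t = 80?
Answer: √(40254 + 2*√3) ≈ 200.64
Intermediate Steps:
X(k, E) = √(80 + k) (X(k, E) = √(k + 80) = √(80 + k))
√(X(-68, 104) + 40254) = √(√(80 - 68) + 40254) = √(√12 + 40254) = √(2*√3 + 40254) = √(40254 + 2*√3)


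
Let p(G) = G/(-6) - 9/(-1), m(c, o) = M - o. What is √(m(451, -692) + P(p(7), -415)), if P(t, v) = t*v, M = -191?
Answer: I*√98994/6 ≈ 52.439*I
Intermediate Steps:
m(c, o) = -191 - o
p(G) = 9 - G/6 (p(G) = G*(-⅙) - 9*(-1) = -G/6 + 9 = 9 - G/6)
√(m(451, -692) + P(p(7), -415)) = √((-191 - 1*(-692)) + (9 - ⅙*7)*(-415)) = √((-191 + 692) + (9 - 7/6)*(-415)) = √(501 + (47/6)*(-415)) = √(501 - 19505/6) = √(-16499/6) = I*√98994/6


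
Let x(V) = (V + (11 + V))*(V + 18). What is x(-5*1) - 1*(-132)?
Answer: 145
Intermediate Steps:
x(V) = (11 + 2*V)*(18 + V)
x(-5*1) - 1*(-132) = (198 + 2*(-5*1)**2 + 47*(-5*1)) - 1*(-132) = (198 + 2*(-5)**2 + 47*(-5)) + 132 = (198 + 2*25 - 235) + 132 = (198 + 50 - 235) + 132 = 13 + 132 = 145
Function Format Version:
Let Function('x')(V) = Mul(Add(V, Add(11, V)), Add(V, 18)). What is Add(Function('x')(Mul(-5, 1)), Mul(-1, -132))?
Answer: 145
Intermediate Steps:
Function('x')(V) = Mul(Add(11, Mul(2, V)), Add(18, V))
Add(Function('x')(Mul(-5, 1)), Mul(-1, -132)) = Add(Add(198, Mul(2, Pow(Mul(-5, 1), 2)), Mul(47, Mul(-5, 1))), Mul(-1, -132)) = Add(Add(198, Mul(2, Pow(-5, 2)), Mul(47, -5)), 132) = Add(Add(198, Mul(2, 25), -235), 132) = Add(Add(198, 50, -235), 132) = Add(13, 132) = 145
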